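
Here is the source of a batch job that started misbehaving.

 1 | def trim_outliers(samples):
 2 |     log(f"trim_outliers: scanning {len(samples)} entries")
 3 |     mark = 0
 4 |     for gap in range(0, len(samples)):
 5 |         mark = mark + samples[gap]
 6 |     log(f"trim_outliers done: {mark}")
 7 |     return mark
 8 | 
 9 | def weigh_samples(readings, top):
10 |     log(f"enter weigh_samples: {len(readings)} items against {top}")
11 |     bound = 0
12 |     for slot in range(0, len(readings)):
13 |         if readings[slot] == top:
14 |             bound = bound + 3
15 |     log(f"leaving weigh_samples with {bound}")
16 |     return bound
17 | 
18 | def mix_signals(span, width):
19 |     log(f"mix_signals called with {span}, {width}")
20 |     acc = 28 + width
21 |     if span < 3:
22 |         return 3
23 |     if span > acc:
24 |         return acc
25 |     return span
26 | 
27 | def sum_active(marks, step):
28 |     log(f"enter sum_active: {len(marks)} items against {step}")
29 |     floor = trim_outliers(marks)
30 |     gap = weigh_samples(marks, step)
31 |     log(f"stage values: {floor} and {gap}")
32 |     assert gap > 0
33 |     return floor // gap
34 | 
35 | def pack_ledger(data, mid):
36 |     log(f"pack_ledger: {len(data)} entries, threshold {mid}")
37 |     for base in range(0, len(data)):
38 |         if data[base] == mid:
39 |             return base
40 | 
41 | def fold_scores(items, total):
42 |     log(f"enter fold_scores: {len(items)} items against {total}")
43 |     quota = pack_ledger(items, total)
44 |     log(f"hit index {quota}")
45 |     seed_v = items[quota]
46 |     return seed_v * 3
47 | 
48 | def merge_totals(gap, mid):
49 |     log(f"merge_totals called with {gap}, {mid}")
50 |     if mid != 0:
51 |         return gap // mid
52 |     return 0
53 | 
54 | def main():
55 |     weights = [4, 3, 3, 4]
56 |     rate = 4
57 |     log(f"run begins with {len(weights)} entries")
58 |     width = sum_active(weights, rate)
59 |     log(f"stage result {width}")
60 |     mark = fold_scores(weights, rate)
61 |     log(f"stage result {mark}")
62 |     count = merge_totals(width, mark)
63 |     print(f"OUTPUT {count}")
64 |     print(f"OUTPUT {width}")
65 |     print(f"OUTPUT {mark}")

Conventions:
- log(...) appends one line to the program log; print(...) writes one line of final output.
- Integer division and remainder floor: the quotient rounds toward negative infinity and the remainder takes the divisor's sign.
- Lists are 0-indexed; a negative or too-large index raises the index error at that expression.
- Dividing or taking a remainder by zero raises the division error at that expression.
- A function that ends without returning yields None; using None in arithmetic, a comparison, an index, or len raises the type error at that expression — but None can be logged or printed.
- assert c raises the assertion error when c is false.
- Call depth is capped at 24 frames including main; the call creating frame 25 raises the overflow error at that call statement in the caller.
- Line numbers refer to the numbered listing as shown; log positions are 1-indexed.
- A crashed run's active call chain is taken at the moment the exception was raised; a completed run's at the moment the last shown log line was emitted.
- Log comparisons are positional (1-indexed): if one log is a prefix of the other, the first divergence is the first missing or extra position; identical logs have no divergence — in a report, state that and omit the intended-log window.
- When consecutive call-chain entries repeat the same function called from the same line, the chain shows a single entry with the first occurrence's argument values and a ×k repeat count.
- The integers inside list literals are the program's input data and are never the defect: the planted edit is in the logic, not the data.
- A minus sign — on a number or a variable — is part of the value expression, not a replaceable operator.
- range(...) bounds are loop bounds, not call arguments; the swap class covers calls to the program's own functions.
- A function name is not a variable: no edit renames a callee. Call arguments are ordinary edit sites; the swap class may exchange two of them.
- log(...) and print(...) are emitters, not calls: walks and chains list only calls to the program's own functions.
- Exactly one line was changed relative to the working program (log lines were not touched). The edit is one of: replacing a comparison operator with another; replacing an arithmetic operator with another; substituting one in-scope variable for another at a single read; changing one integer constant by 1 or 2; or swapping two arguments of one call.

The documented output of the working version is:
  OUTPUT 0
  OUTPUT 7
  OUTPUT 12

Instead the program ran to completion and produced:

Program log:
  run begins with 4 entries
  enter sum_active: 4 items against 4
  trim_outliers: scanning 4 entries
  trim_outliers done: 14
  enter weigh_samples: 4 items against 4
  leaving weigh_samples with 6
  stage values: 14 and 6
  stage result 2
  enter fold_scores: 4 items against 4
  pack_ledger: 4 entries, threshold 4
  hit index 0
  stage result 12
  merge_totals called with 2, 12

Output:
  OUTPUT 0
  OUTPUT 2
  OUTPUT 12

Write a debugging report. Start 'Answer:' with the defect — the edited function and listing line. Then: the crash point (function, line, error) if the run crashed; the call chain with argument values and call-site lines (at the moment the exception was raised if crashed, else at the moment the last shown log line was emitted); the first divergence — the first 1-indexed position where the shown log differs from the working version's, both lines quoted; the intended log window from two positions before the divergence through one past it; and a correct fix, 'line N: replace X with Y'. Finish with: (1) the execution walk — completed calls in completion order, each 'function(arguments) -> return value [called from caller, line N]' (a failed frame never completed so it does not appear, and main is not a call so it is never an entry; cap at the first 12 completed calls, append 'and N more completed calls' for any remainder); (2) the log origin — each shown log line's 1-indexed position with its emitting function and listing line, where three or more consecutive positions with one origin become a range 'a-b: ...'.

Answer: the defect is in weigh_samples at line 14.
Key fact: The log first diverges at position 6: the faulty run prints 'leaving weigh_samples with 6' where the working version prints 'leaving weigh_samples with 2'.
Call chain: main -> merge_totals(2, 12) (called at line 62).
First divergence: position 6 — shown 'leaving weigh_samples with 6', intended 'leaving weigh_samples with 2'.
Intended log window:
  4: trim_outliers done: 14
  5: enter weigh_samples: 4 items against 4
  6: leaving weigh_samples with 2
  7: stage values: 14 and 2
Execution walk:
  trim_outliers([4, 3, 3, 4]) -> 14  [called from sum_active, line 29]
  weigh_samples([4, 3, 3, 4], 4) -> 6  [called from sum_active, line 30]
  sum_active([4, 3, 3, 4], 4) -> 2  [called from main, line 58]
  pack_ledger([4, 3, 3, 4], 4) -> 0  [called from fold_scores, line 43]
  fold_scores([4, 3, 3, 4], 4) -> 12  [called from main, line 60]
  merge_totals(2, 12) -> 0  [called from main, line 62]
Log origins:
  1 — main, line 57
  2 — sum_active, line 28
  3 — trim_outliers, line 2
  4 — trim_outliers, line 6
  5 — weigh_samples, line 10
  6 — weigh_samples, line 15
  7 — sum_active, line 31
  8 — main, line 59
  9 — fold_scores, line 42
  10 — pack_ledger, line 36
  11 — fold_scores, line 44
  12 — main, line 61
  13 — merge_totals, line 49
A correct fix: line 14: replace `3` with `1`.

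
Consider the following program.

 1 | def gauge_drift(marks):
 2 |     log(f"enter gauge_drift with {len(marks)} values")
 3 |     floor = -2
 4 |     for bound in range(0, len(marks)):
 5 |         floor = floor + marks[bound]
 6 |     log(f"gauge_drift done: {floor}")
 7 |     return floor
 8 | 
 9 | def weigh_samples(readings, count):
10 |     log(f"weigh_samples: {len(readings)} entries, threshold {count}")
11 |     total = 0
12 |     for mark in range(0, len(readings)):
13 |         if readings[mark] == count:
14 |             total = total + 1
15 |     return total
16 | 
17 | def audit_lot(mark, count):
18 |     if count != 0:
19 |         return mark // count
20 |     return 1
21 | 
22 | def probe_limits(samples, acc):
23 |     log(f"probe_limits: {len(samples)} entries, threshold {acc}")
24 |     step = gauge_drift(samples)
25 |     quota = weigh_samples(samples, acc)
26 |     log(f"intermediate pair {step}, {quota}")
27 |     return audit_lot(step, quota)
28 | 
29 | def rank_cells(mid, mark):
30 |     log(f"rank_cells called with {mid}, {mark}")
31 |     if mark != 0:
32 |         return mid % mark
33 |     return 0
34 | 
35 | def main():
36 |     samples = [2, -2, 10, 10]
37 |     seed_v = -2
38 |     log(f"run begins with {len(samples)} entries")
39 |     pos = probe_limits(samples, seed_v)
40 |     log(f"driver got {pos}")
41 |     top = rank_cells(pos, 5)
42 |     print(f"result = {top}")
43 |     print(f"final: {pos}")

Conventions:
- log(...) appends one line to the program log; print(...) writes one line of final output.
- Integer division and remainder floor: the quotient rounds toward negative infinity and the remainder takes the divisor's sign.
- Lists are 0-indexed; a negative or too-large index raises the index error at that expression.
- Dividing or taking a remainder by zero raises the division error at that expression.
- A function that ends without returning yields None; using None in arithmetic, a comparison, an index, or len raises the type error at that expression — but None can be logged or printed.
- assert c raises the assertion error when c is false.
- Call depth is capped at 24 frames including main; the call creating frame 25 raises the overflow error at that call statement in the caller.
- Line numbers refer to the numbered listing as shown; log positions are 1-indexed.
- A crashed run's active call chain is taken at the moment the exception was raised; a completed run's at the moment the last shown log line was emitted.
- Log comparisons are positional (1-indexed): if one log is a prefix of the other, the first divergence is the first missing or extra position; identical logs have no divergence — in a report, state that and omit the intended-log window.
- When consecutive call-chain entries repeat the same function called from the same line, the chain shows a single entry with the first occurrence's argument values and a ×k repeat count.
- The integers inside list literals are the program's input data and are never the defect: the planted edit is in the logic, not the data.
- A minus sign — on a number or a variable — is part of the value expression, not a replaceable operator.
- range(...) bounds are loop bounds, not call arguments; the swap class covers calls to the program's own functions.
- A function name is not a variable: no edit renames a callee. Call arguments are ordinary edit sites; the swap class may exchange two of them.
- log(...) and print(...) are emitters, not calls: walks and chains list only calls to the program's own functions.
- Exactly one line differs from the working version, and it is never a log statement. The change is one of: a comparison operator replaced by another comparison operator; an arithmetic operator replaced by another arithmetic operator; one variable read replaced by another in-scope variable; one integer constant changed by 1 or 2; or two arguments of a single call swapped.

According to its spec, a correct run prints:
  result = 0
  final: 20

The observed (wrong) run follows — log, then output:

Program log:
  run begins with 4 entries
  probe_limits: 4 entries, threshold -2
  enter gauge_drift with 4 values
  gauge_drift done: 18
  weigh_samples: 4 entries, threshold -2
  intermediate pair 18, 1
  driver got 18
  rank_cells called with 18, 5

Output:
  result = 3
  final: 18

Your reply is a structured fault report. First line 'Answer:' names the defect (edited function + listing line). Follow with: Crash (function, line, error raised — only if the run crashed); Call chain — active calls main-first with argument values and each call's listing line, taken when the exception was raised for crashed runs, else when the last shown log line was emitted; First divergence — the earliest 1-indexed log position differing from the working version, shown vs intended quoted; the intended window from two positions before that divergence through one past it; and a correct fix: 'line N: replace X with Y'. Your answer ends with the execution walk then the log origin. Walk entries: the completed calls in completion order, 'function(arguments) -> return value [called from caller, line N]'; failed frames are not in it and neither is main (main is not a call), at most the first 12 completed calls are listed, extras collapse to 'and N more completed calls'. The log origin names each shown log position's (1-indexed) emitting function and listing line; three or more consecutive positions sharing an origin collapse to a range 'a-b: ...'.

Answer: the defect is in gauge_drift at line 3.
Key fact: At log position 4 the runs split — shown 'gauge_drift done: 18', but the working version logs 'gauge_drift done: 20'.
Call chain: main -> rank_cells(18, 5) (called at line 41).
First divergence: position 4 — shown 'gauge_drift done: 18', intended 'gauge_drift done: 20'.
Intended log window:
  2: probe_limits: 4 entries, threshold -2
  3: enter gauge_drift with 4 values
  4: gauge_drift done: 20
  5: weigh_samples: 4 entries, threshold -2
Execution walk:
  gauge_drift([2, -2, 10, 10]) -> 18  [called from probe_limits, line 24]
  weigh_samples([2, -2, 10, 10], -2) -> 1  [called from probe_limits, line 25]
  audit_lot(18, 1) -> 18  [called from probe_limits, line 27]
  probe_limits([2, -2, 10, 10], -2) -> 18  [called from main, line 39]
  rank_cells(18, 5) -> 3  [called from main, line 41]
Log line origins:
  1: logged in main at line 38
  2: logged in probe_limits at line 23
  3: logged in gauge_drift at line 2
  4: logged in gauge_drift at line 6
  5: logged in weigh_samples at line 10
  6: logged in probe_limits at line 26
  7: logged in main at line 40
  8: logged in rank_cells at line 30
A correct fix: line 3: replace `-2` with `0`.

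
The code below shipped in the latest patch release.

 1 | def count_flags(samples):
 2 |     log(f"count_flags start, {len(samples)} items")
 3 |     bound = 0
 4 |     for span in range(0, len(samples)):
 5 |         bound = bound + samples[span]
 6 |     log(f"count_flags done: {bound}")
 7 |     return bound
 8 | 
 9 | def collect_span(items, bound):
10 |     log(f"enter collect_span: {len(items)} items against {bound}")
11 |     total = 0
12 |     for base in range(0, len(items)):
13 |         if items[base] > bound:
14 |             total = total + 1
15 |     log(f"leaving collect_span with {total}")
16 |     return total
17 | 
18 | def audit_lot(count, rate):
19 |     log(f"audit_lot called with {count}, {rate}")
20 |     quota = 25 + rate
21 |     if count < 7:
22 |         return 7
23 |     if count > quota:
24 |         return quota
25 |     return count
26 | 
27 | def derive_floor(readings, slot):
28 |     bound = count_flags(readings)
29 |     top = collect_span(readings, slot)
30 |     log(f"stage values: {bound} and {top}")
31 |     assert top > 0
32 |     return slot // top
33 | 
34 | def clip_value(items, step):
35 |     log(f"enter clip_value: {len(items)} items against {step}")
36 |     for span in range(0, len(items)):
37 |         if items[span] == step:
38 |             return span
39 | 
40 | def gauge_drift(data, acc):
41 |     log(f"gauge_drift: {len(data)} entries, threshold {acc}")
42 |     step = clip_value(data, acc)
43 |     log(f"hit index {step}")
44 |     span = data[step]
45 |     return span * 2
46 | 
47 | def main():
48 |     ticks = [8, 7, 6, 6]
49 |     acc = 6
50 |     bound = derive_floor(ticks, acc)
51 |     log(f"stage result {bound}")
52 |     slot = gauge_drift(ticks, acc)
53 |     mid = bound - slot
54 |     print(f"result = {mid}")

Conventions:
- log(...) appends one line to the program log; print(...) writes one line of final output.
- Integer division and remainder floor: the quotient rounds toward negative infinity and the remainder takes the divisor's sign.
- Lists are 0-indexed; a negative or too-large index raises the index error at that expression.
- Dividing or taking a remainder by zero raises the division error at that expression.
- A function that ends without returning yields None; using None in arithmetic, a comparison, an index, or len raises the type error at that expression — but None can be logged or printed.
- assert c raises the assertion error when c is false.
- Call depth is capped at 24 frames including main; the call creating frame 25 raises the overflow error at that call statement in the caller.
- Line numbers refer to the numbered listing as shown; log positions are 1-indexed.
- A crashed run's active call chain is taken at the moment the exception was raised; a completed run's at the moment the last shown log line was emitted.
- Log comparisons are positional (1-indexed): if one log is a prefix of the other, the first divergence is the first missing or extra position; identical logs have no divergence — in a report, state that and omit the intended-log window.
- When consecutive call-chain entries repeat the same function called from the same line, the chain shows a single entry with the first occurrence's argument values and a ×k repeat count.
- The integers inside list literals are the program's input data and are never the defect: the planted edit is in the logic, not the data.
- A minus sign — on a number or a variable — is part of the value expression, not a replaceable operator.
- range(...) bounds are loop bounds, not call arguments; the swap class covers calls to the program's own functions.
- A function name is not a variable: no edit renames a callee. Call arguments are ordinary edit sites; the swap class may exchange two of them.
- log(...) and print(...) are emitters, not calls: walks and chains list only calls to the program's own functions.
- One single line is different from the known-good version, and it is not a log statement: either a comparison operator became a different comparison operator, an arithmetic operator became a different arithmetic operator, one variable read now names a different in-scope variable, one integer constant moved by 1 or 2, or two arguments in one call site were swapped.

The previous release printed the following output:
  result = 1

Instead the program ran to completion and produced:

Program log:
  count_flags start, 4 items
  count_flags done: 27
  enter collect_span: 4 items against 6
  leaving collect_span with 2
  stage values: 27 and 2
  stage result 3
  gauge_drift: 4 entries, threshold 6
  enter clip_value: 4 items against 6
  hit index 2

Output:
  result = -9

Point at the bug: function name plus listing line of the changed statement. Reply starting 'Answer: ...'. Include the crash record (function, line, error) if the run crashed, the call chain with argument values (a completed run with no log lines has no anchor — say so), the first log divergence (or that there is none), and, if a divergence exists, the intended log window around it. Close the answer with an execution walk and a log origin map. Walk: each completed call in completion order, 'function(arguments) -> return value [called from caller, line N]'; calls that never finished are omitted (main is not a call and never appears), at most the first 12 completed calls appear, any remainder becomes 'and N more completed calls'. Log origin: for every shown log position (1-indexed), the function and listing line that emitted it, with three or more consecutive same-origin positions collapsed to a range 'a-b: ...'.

Answer: the defect is in derive_floor at line 32.
The tell: Position 6 is the first bad log line: 'stage result 3' should read 'stage result 13'.
Call chain: main -> gauge_drift([8, 7, 6, 6], 6) (called at line 52).
First divergence: position 6 — the shown line 'stage result 3' should read 'stage result 13'.
Intended log window:
  4: leaving collect_span with 2
  5: stage values: 27 and 2
  6: stage result 13
  7: gauge_drift: 4 entries, threshold 6
Execution walk:
  count_flags([8, 7, 6, 6]) -> 27  [called from derive_floor, line 28]
  collect_span([8, 7, 6, 6], 6) -> 2  [called from derive_floor, line 29]
  derive_floor([8, 7, 6, 6], 6) -> 3  [called from main, line 50]
  clip_value([8, 7, 6, 6], 6) -> 2  [called from gauge_drift, line 42]
  gauge_drift([8, 7, 6, 6], 6) -> 12  [called from main, line 52]
Origin of each log line:
  1: logged in count_flags at line 2
  2: logged in count_flags at line 6
  3: logged in collect_span at line 10
  4: logged in collect_span at line 15
  5: logged in derive_floor at line 30
  6: logged in main at line 51
  7: logged in gauge_drift at line 41
  8: logged in clip_value at line 35
  9: logged in gauge_drift at line 43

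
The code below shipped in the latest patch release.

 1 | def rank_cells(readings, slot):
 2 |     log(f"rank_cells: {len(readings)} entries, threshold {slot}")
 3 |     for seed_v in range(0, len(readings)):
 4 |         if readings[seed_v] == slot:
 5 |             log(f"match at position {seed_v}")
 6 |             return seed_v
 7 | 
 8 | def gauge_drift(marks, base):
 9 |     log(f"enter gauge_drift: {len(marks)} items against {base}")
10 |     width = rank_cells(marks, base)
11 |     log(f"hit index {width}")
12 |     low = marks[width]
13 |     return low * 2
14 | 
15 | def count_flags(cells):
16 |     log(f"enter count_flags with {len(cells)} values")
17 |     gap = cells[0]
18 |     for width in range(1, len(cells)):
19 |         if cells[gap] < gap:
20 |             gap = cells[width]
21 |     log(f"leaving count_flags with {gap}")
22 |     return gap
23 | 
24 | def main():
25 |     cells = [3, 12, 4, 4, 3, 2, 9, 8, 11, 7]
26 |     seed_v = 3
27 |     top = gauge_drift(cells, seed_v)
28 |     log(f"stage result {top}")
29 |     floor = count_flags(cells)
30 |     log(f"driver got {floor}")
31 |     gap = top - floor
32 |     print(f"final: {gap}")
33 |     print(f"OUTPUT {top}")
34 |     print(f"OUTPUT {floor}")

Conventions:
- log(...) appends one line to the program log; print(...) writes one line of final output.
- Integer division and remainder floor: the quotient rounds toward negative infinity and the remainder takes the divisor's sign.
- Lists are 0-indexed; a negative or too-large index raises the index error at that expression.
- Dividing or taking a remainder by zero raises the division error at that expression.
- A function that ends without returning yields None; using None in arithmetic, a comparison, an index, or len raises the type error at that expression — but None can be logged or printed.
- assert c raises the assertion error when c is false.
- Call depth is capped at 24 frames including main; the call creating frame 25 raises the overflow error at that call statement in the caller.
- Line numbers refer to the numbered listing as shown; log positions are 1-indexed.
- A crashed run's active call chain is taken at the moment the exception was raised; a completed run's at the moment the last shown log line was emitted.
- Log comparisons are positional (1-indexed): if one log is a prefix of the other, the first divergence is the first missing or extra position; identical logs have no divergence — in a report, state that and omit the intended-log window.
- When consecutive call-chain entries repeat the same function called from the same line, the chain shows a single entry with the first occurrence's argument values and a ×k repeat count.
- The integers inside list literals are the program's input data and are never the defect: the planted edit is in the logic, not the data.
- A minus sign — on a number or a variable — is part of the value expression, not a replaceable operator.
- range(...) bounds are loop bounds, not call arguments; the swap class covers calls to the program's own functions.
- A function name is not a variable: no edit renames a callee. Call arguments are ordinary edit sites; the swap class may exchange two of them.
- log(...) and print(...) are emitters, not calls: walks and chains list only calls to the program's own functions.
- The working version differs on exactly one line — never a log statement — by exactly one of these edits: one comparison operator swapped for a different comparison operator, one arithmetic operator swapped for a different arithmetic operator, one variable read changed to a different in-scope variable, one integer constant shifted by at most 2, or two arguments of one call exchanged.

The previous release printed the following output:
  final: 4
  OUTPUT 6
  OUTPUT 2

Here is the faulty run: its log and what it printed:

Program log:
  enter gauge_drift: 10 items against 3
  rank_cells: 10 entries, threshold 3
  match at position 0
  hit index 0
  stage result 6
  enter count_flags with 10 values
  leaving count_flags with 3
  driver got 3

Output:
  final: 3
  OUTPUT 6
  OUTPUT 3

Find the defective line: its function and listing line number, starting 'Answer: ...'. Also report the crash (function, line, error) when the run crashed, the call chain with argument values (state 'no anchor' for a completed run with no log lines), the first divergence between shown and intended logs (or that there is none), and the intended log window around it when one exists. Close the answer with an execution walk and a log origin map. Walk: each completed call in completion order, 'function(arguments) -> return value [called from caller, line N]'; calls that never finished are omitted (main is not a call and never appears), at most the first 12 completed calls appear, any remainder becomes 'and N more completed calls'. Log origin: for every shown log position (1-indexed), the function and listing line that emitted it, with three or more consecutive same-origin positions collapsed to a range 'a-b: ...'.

Answer: the defect is in count_flags at line 19.
Key fact: At log position 7 the runs split — shown 'leaving count_flags with 3', but the working version logs 'leaving count_flags with 2'.
Call chain: main.
First divergence: position 7 — shown 'leaving count_flags with 3', intended 'leaving count_flags with 2'.
Intended log window:
  5: stage result 6
  6: enter count_flags with 10 values
  7: leaving count_flags with 2
  8: driver got 2
Execution walk:
  rank_cells([3, 12, 4, 4, 3, 2, 9, 8, 11, 7], 3) -> 0  [called from gauge_drift, line 10]
  gauge_drift([3, 12, 4, 4, 3, 2, 9, 8, 11, 7], 3) -> 6  [called from main, line 27]
  count_flags([3, 12, 4, 4, 3, 2, 9, 8, 11, 7]) -> 3  [called from main, line 29]
Log line origins:
  1: emitted by gauge_drift (line 9)
  2: emitted by rank_cells (line 2)
  3: emitted by rank_cells (line 5)
  4: emitted by gauge_drift (line 11)
  5: emitted by main (line 28)
  6: emitted by count_flags (line 16)
  7: emitted by count_flags (line 21)
  8: emitted by main (line 30)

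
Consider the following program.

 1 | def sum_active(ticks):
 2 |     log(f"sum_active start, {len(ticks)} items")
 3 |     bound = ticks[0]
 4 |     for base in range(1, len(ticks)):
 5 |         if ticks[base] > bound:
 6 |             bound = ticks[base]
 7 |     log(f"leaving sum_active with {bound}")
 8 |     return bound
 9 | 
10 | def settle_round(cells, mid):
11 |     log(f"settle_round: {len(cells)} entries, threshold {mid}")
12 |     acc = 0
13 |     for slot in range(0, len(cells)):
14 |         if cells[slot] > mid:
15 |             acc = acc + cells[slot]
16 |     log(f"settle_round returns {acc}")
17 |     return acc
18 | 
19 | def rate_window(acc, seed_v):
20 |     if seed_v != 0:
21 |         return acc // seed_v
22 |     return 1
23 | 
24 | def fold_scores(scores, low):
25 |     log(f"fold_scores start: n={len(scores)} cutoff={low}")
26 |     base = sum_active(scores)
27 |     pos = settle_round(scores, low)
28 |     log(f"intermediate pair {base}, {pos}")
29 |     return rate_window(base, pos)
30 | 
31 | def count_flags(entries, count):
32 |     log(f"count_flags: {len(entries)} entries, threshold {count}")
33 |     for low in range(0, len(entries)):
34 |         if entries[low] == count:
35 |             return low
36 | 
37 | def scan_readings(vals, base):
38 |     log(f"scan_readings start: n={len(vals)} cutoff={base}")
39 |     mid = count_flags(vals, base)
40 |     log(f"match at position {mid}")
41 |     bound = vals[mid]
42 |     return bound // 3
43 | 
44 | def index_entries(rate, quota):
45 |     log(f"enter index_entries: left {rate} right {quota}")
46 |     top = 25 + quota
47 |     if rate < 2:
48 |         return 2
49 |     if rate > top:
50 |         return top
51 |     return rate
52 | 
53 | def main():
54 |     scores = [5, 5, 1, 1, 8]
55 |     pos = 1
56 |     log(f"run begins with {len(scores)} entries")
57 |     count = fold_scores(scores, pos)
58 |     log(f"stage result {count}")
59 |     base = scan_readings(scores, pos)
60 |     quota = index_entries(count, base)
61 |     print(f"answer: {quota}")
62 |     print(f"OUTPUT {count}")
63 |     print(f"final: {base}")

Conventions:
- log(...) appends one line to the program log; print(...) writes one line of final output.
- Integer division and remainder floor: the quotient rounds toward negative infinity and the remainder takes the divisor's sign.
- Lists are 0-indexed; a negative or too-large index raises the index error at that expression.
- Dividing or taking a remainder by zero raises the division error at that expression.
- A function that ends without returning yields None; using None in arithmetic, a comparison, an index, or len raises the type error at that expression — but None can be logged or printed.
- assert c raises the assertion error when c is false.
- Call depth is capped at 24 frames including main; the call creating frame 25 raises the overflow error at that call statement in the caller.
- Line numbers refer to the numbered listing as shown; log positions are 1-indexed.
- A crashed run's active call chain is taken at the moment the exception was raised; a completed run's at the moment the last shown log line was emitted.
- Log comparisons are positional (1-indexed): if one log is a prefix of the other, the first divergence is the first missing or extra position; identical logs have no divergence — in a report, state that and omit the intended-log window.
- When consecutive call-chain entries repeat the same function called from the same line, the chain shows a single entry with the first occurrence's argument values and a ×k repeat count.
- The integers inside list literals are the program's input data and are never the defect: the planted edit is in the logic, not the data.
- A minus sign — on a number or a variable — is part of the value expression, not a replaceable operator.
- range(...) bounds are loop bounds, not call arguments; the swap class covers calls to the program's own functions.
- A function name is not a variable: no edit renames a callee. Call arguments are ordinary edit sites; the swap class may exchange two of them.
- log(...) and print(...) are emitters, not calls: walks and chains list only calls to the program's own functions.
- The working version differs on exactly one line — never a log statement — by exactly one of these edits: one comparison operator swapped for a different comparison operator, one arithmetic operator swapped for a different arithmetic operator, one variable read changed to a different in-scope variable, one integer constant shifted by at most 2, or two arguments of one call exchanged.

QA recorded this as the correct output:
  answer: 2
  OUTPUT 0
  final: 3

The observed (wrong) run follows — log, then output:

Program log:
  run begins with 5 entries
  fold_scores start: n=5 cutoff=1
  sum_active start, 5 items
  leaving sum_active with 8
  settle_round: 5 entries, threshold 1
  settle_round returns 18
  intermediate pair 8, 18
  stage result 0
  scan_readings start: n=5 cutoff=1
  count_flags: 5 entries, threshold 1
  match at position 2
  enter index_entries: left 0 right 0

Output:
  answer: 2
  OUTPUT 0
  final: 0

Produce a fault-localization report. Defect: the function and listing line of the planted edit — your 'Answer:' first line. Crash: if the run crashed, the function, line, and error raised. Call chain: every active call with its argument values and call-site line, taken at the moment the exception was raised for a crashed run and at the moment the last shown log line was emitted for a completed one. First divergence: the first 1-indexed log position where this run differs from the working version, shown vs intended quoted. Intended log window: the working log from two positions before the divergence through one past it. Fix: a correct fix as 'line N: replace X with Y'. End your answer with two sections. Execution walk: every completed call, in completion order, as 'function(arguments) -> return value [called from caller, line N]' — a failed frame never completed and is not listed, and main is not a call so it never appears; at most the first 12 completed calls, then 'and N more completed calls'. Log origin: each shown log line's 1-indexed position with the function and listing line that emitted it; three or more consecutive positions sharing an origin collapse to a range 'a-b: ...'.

Answer: the defect is in scan_readings at line 42.
Key fact: The earliest visible damage is log position 12 — 'enter index_entries: left 0 right 0' rather than the intended 'enter index_entries: left 0 right 3'.
Call chain: main -> index_entries(0, 0) (called at line 60).
First divergence: at position 12 the run shows 'enter index_entries: left 0 right 0' where the working version logs 'enter index_entries: left 0 right 3'.
Intended log window:
  10: count_flags: 5 entries, threshold 1
  11: match at position 2
  12: enter index_entries: left 0 right 3
Execution walk:
  sum_active([5, 5, 1, 1, 8]) -> 8  [called from fold_scores, line 26]
  settle_round([5, 5, 1, 1, 8], 1) -> 18  [called from fold_scores, line 27]
  rate_window(8, 18) -> 0  [called from fold_scores, line 29]
  fold_scores([5, 5, 1, 1, 8], 1) -> 0  [called from main, line 57]
  count_flags([5, 5, 1, 1, 8], 1) -> 2  [called from scan_readings, line 39]
  scan_readings([5, 5, 1, 1, 8], 1) -> 0  [called from main, line 59]
  index_entries(0, 0) -> 2  [called from main, line 60]
Log origins:
  1: from main, line 56
  2: from fold_scores, line 25
  3: from sum_active, line 2
  4: from sum_active, line 7
  5: from settle_round, line 11
  6: from settle_round, line 16
  7: from fold_scores, line 28
  8: from main, line 58
  9: from scan_readings, line 38
  10: from count_flags, line 32
  11: from scan_readings, line 40
  12: from index_entries, line 45
A correct fix: line 42: replace `//` with `*`.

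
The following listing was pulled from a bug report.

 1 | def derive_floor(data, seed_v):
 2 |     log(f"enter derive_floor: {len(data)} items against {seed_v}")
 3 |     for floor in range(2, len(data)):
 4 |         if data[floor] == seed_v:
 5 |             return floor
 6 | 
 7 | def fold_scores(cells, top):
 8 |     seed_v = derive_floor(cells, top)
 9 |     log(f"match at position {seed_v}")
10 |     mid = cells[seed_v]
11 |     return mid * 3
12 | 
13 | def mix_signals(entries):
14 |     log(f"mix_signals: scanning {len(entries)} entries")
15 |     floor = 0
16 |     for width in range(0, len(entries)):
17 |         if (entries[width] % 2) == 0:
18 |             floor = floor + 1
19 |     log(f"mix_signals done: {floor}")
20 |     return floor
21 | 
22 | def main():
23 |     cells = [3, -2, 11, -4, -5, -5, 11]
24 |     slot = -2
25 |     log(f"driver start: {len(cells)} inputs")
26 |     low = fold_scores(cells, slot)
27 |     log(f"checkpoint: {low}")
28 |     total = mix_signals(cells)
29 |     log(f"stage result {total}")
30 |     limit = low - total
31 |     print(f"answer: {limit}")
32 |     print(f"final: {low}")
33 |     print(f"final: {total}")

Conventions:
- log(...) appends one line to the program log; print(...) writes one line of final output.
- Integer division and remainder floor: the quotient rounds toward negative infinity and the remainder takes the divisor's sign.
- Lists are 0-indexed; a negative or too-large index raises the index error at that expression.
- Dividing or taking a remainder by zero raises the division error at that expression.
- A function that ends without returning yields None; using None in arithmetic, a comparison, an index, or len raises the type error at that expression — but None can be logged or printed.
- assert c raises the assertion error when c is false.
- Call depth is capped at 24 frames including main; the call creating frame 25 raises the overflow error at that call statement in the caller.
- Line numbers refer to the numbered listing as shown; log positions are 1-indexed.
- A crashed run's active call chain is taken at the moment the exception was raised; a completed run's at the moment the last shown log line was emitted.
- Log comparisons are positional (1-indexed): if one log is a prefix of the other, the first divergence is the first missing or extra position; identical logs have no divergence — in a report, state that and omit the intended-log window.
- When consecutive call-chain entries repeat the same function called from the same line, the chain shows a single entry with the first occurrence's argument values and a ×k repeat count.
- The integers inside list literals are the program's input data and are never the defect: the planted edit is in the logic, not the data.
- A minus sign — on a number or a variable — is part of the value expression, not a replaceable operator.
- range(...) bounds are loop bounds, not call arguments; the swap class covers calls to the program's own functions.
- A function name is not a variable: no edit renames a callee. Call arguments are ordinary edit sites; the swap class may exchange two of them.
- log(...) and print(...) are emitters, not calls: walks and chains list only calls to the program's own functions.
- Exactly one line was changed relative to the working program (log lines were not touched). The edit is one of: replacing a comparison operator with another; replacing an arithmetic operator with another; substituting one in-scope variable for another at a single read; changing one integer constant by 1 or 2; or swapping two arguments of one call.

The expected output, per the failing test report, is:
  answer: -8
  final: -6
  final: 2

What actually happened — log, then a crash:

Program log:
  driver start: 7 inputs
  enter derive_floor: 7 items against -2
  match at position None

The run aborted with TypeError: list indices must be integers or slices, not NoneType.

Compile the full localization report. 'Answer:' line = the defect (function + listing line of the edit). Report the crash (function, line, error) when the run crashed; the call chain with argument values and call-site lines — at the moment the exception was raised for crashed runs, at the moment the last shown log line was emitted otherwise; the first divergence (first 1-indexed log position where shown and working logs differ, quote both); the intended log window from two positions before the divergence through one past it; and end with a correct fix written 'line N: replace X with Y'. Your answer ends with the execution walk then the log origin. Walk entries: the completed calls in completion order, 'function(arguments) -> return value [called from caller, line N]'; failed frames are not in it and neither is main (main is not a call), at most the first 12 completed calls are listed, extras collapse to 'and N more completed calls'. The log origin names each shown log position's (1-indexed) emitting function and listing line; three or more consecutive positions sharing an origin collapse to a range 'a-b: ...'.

Answer: the defect is in derive_floor at line 3.
Key observation: Position 3 is the first bad log line: 'match at position None' should read 'match at position 1'.
Crash: fold_scores, line 10, TypeError.
Call chain: main -> fold_scores([3, -2, 11, -4, -5, -5, 11], -2) (called at line 26).
First divergence: at position 3 the run shows 'match at position None' where the working version logs 'match at position 1'.
Intended log window:
  1: driver start: 7 inputs
  2: enter derive_floor: 7 items against -2
  3: match at position 1
  4: checkpoint: -6
Execution walk:
  derive_floor([3, -2, 11, -4, -5, -5, 11], -2) -> None  [called from fold_scores, line 8]
Log line origins:
  1: from main, line 25
  2: from derive_floor, line 2
  3: from fold_scores, line 9
A correct fix: line 3: replace `2` with `0`.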